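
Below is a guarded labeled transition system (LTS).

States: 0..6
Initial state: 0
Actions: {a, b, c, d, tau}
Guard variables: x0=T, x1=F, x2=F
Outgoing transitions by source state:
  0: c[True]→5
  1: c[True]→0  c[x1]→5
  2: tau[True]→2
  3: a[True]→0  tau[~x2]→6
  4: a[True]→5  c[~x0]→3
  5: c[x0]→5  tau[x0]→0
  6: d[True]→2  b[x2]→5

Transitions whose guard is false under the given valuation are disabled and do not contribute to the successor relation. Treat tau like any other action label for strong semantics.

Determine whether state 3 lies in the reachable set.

Answer: UNREACHABLE

Working:
Guard filter leaves 9 enabled edge(s).
L0 = {0}
L1 = {5}  total {0,5}
Reachable = {0,5}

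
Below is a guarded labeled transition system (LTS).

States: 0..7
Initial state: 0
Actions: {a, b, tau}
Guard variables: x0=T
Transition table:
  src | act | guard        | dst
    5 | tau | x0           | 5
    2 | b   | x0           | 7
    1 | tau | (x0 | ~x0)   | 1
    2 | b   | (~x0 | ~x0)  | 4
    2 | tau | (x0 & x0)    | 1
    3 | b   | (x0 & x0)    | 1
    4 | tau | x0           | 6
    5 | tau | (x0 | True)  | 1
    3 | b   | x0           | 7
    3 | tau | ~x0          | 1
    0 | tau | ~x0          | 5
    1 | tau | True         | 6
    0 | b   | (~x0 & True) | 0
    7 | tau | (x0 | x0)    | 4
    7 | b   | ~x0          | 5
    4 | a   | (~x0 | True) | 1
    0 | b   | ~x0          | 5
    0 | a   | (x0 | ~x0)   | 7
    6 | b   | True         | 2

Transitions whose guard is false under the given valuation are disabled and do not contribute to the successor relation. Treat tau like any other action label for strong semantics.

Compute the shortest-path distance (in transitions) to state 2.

Answer: 4

Working:
Layered search for 2:
  depth 0: {0}
  depth 1: {7}
  depth 2: {4}
  depth 3: {1,6}
  depth 4: {2}
first hit 2 at d=4 via a·tau·tau·b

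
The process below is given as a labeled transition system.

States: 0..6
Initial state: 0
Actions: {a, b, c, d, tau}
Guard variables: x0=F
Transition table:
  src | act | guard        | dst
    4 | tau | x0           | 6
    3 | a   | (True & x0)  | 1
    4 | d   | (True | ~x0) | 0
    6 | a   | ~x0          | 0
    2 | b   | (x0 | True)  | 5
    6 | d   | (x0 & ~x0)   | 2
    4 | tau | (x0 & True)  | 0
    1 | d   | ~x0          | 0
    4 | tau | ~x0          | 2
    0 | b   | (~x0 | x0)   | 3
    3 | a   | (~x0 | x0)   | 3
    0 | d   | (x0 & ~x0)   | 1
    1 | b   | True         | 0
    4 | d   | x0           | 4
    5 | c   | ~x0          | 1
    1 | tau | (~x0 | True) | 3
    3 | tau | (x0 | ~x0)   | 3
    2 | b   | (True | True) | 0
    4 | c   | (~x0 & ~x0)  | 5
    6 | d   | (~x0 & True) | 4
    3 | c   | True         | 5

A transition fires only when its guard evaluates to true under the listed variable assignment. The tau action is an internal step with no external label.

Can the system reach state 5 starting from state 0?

Answer: REACHABLE

Analysis:
After dropping false guards: 15 live edges.
depth 0: {0}
depth 1: {3}  total {0,3}
depth 2: {5}  total {0,3,5}
depth 3: {1}  total {0,1,3,5}
R = {0,1,3,5}
witness 5: b·c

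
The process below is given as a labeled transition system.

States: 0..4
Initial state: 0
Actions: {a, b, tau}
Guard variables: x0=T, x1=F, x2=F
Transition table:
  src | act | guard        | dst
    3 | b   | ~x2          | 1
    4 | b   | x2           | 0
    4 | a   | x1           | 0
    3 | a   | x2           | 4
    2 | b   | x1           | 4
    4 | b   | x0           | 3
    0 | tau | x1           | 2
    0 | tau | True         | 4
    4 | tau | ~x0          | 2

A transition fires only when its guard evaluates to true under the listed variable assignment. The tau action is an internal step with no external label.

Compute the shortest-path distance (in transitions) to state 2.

Layered search for 2:
  depth 0: {0}
  depth 1: {4}
  depth 2: {3}
  depth 3: {1}
2 never appears.

Answer: UNREACHABLE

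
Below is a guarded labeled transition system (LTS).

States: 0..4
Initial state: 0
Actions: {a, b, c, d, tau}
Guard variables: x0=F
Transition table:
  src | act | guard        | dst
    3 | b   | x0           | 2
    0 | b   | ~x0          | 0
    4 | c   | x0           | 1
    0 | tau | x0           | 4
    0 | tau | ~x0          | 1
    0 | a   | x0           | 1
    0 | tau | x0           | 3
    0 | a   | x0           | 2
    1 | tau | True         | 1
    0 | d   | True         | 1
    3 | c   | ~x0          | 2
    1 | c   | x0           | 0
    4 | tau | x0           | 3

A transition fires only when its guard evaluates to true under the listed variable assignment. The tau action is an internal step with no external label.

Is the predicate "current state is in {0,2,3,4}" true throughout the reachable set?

Safe = {0,2,3,4}
R = {0,1}
  0: ok
  1: VIOLATES
witness against invariant: tau → 1

Answer: INVARIANT VIOLATED at state 1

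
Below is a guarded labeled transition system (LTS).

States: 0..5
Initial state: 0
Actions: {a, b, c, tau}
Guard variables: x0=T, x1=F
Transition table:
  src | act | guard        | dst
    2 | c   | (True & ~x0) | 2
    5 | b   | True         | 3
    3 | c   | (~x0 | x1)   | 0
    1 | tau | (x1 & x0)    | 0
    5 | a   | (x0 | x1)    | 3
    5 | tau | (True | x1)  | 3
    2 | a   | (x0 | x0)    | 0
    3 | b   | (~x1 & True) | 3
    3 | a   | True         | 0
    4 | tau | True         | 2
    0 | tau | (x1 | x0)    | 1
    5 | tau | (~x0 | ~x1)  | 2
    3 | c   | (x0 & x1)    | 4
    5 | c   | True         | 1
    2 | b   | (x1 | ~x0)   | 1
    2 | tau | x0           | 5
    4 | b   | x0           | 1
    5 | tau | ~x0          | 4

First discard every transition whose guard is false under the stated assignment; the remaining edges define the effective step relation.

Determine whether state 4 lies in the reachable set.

Answer: UNREACHABLE

Trace:
After dropping false guards: 12 live edges.
Layer 0: {0}
Layer 1: {1}  now seen {0,1}
R = {0,1}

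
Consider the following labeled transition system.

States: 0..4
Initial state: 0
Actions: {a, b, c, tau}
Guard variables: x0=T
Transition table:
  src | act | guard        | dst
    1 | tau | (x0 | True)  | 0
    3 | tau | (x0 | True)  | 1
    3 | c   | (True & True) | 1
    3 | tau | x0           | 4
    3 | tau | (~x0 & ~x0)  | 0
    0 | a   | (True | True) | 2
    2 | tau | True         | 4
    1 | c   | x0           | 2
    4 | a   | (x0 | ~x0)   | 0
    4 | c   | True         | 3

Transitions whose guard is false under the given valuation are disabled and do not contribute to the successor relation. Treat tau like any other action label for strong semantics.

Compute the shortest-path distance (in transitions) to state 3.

Layered search for 3:
  Layer 0: {0}
  Layer 1: {2}
  Layer 2: {4}
  Layer 3: {3}
depth(3)=3, e.g. a·tau·c

Answer: 3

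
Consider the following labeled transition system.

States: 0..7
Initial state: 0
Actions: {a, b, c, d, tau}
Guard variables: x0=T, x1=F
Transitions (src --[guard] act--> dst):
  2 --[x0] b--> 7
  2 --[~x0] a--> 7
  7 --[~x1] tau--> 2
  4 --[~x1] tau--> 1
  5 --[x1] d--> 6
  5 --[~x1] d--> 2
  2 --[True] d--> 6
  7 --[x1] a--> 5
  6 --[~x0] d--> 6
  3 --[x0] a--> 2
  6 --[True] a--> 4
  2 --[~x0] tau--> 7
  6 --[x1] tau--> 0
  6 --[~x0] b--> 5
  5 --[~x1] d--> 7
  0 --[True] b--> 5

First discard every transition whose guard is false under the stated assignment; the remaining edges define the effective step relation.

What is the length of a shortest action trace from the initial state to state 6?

Layered search for 6:
  L0 = {0}
  L1 = {5}
  L2 = {2,7}
  L3 = {6}
depth(6)=3, e.g. b·d·d

Answer: 3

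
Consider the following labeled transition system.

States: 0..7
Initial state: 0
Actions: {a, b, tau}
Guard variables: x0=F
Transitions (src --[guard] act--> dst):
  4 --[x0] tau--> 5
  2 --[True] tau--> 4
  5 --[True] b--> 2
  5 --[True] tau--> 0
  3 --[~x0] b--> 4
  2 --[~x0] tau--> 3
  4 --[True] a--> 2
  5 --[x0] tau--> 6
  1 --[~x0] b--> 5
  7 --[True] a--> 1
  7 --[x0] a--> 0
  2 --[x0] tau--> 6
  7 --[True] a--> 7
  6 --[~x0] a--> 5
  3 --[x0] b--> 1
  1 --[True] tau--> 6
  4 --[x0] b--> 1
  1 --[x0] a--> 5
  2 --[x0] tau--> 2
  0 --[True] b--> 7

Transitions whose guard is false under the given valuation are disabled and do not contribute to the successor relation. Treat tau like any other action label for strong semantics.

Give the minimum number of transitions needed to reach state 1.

Breadth-first toward 1:
  L0 = {0}
  L1 = {7}
  L2 = {1}
1 enters at depth 2; path b·a

Answer: 2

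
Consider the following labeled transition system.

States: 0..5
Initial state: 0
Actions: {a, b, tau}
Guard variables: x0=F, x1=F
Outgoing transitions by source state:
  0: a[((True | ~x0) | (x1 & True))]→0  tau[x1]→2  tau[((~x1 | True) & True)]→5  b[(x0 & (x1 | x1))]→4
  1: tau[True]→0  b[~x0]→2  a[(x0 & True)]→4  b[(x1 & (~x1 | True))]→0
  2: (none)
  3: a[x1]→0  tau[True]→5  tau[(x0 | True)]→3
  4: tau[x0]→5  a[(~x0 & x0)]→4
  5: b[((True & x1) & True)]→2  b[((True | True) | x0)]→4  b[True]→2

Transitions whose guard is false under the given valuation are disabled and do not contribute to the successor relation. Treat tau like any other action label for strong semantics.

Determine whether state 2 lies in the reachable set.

Answer: REACHABLE

Working:
After dropping false guards: 8 live edges.
Layer 0: {0}
Layer 1: {5}  cumulative {0,5}
Layer 2: {2,4}  cumulative {0,2,4,5}
Reach set: {0,2,4,5}
Path to 2: tau·b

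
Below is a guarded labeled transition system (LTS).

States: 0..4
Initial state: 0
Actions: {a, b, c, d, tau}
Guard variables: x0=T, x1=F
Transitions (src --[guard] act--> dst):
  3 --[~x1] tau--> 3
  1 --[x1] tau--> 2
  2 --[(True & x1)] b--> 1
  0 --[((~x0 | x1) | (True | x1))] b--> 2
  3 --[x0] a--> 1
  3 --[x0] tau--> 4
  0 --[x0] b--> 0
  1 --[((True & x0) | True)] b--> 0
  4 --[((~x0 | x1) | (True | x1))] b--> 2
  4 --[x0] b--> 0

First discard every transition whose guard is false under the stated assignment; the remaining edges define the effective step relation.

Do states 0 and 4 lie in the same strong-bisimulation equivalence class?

Compute ~ classes (split until stable):
  round 0: {{0,1,2,3,4}}
  round 1: {{0,1,4},{2},{3}}
  round 2: {{0,4},{1},{2},{3}}
4 equivalence class(es) (converged in 3)
class of 0: {0,4}; class of 4: {0,4}

Answer: BISIMILAR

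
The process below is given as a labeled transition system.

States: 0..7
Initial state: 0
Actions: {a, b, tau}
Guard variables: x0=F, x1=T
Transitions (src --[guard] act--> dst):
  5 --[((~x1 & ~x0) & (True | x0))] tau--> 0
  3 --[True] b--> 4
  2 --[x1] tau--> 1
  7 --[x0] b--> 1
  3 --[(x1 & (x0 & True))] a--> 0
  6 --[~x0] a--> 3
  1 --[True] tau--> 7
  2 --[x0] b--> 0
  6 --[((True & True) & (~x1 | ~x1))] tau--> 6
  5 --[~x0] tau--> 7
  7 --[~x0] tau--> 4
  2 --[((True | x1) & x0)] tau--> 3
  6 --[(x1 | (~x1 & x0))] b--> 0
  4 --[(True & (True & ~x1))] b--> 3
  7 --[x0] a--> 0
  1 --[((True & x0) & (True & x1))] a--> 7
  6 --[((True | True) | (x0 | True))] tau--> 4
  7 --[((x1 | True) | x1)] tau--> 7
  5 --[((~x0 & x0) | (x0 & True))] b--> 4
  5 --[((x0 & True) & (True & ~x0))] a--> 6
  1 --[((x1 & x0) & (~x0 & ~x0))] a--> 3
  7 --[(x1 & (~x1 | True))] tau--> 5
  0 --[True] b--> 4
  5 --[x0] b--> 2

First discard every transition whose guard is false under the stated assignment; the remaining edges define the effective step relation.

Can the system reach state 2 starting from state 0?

Guard filter leaves 11 enabled edge(s).
depth 0: {0}
depth 1: {4}  now seen {0,4}
R = {0,4}

Answer: UNREACHABLE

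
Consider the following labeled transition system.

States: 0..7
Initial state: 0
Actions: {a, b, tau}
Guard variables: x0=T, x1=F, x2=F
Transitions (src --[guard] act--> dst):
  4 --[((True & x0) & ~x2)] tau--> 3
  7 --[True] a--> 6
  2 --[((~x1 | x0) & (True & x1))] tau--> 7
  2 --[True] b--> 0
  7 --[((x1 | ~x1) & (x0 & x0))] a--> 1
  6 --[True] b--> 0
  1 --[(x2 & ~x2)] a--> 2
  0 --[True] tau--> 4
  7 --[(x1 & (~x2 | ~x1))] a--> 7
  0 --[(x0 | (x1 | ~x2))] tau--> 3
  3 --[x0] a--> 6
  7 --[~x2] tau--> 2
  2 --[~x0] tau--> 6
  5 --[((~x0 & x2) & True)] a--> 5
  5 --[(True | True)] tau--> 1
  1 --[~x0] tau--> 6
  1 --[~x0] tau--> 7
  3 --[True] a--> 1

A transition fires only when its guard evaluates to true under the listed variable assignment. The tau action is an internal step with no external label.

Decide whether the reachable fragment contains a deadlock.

Answer: DEADLOCK at state 1

Working:
R = {0,1,3,4,6}
  0: tau→3  tau→4  [2 exit(s)]
  1: ∅  [STUCK]
  3: a→1  a→6  [2 exit(s)]
  4: tau→3  [1 exit(s)]
  6: b→0  [1 exit(s)]
witness 1: tau·a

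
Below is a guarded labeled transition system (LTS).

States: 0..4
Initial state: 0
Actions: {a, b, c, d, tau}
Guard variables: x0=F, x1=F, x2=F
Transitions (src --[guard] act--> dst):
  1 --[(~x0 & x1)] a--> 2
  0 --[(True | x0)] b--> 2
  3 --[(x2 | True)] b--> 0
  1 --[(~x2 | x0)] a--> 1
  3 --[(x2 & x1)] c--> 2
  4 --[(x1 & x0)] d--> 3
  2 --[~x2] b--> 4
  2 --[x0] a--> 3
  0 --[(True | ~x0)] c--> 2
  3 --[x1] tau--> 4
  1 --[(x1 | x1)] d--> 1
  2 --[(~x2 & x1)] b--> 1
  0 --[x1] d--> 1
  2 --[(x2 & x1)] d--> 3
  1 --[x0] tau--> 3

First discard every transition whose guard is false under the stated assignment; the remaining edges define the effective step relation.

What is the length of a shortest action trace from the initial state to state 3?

Answer: UNREACHABLE

Trace:
Layered search for 3:
  L0 = {0}
  L1 = {2}
  L2 = {4}
3 never appears.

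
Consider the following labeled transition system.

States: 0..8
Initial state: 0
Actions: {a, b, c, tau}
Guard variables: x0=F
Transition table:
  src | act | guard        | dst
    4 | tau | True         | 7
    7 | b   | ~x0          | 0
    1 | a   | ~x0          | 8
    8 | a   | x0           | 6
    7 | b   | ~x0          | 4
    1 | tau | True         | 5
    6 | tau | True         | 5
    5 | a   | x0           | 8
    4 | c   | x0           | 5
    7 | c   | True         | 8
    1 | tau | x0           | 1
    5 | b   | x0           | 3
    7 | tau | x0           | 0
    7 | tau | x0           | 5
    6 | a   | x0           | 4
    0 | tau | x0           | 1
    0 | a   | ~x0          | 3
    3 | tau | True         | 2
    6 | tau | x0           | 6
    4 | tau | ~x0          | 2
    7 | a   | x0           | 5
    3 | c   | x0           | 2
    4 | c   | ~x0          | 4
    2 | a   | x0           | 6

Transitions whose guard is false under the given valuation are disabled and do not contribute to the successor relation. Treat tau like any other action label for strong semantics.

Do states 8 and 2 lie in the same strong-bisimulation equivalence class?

Refine partition for ~:
  round 0: {{0,1,2,3,4,5,6,7,8}}
  round 1: {{0},{1},{2,5,8},{3,6},{4},{7}}
stable after 2 split(s): 6 block(s)
8∈{2,5,8}, 2∈{2,5,8}

Answer: BISIMILAR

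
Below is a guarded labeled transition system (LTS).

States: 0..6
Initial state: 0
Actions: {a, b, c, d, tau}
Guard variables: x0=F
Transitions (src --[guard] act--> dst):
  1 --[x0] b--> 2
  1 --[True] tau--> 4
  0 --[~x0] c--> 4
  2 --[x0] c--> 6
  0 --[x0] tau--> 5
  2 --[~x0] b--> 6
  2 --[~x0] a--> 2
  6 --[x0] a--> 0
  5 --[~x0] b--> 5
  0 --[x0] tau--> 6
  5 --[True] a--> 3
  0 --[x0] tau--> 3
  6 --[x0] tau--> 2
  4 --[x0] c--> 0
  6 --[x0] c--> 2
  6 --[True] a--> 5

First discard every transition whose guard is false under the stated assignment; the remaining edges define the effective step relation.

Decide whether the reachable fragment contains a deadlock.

Answer: DEADLOCK at state 4

Analysis:
Reachable = {0,4}
  0: c→4  [1 out]
  4: ∅  [deadlock]
trace reaching 4: c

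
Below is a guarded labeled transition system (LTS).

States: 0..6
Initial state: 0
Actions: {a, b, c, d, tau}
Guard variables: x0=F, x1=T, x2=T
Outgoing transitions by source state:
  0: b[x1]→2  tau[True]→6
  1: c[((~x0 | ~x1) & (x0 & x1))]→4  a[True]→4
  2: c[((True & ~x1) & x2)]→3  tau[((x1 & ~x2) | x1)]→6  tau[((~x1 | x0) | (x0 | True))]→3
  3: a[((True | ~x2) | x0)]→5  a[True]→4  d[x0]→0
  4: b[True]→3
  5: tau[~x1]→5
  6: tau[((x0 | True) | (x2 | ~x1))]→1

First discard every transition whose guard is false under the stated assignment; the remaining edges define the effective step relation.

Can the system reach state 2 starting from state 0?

After dropping false guards: 9 live edges.
depth 0: {0}
depth 1: {2,6}  now seen {0,2,6}
depth 2: {1,3}  now seen {0,1,2,3,6}
depth 3: {4,5}  now seen {0,1,2,3,4,5,6}
R = {0,1,2,3,4,5,6}
witness 2: b

Answer: REACHABLE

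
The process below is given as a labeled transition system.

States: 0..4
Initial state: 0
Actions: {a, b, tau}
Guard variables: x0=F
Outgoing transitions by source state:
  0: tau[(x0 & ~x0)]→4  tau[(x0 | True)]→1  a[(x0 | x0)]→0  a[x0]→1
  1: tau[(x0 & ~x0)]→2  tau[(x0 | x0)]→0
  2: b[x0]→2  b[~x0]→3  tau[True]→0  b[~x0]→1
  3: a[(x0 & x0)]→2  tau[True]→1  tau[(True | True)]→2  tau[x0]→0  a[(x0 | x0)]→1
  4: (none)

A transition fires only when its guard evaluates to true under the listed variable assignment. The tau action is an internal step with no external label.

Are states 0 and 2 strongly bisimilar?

Answer: NOT BISIMILAR

Trace:
Refine partition for ~:
  P[0] = {{0,1,2,3,4}}
  P[1] = {{0,3},{1,4},{2}}
  P[2] = {{0},{1,4},{2},{3}}
4 equivalence class(es) (converged in 3)
class of 0: {0}; class of 2: {2}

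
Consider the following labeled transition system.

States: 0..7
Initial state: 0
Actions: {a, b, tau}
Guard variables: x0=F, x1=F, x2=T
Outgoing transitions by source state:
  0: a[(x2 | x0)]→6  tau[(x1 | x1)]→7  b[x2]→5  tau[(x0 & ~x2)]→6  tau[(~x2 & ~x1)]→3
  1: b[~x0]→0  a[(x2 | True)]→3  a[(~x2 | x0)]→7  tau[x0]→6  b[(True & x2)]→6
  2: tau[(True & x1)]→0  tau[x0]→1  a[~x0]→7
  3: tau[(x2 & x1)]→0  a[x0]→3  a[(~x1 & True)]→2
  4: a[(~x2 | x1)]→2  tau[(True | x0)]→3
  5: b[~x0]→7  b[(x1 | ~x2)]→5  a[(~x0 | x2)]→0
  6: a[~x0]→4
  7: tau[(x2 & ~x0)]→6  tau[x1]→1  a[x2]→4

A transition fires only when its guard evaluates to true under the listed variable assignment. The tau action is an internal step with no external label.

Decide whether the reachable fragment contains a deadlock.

Answer: DEADLOCK-FREE

Analysis:
Reachable = {0,2,3,4,5,6,7}
  0: a→6  b→5  [2 exit(s)]
  2: a→7  [1 exit(s)]
  3: a→2  [1 exit(s)]
  4: tau→3  [1 exit(s)]
  5: a→0  b→7  [2 exit(s)]
  6: a→4  [1 exit(s)]
  7: a→4  tau→6  [2 exit(s)]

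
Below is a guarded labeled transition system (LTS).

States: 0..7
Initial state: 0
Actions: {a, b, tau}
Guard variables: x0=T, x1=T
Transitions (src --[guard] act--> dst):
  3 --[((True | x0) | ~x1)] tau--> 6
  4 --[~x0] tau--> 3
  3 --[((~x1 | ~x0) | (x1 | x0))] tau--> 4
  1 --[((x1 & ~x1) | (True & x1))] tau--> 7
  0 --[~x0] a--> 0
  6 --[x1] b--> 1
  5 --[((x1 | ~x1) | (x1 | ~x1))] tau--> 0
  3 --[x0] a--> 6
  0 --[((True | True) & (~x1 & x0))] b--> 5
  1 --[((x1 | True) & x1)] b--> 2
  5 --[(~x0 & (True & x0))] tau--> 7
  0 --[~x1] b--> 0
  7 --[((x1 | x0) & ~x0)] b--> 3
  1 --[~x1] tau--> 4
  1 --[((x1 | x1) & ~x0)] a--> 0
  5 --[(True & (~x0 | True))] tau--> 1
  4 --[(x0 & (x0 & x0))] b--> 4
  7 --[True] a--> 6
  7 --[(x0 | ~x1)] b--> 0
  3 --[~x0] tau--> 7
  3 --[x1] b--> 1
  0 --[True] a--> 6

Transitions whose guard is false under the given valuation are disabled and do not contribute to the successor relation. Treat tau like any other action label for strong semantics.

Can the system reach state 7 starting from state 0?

After dropping false guards: 13 live edges.
L0 = {0}
L1 = {6}  cumulative {0,6}
L2 = {1}  cumulative {0,1,6}
L3 = {2,7}  cumulative {0,1,2,6,7}
Reach set: {0,1,2,6,7}
trace reaching 7: a·b·tau

Answer: REACHABLE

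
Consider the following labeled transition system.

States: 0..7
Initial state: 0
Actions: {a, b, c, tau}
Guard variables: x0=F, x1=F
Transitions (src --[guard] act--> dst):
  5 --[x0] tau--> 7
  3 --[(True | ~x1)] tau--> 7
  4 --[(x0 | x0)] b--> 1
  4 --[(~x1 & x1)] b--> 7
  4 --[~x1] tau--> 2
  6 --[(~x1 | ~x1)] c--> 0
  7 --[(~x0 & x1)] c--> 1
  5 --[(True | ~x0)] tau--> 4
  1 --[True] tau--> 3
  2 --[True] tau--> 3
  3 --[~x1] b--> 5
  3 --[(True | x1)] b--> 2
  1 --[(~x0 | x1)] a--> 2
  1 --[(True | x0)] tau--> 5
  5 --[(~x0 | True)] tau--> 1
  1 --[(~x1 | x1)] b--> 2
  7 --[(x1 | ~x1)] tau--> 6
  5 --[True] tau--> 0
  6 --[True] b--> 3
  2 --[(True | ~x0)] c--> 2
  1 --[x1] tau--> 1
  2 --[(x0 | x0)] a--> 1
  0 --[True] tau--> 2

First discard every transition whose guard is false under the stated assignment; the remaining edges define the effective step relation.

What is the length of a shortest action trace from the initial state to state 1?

Answer: 4

Trace:
Breadth-first toward 1:
  L0 = {0}
  L1 = {2}
  L2 = {3}
  L3 = {5,7}
  L4 = {1,4,6}
depth(1)=4, e.g. tau·tau·b·tau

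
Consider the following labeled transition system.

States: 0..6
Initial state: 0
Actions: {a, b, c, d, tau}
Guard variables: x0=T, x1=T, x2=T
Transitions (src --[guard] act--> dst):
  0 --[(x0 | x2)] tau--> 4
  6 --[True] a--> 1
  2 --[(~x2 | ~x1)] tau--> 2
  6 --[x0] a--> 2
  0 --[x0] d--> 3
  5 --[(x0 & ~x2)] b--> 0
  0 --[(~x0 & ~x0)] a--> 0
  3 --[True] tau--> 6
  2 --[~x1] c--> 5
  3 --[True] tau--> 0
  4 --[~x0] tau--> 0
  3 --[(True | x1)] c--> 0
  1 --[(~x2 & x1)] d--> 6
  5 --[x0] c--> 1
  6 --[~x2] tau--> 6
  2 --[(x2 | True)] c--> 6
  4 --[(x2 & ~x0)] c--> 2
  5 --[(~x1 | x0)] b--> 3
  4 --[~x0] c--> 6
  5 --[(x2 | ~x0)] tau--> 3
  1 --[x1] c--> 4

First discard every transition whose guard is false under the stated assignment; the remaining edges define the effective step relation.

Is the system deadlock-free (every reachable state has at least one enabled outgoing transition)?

Reach set: {0,1,2,3,4,6}
  0: d→3  tau→4  [deg 2]
  1: c→4  [deg 1]
  2: c→6  [deg 1]
  3: c→0  tau→0  tau→6  [deg 3]
  4: ∅  [STUCK]
  6: a→1  a→2  [deg 2]
trace reaching 4: tau

Answer: DEADLOCK at state 4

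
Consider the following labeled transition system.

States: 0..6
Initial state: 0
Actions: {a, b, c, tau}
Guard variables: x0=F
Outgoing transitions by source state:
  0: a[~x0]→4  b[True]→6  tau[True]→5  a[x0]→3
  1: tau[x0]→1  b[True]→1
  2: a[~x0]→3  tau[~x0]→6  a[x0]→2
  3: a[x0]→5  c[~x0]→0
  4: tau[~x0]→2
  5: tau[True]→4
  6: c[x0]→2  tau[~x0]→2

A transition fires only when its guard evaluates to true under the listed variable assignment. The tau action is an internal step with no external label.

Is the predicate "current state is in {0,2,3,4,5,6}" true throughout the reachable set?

Safe = {0,2,3,4,5,6}
Reach set: {0,2,3,4,5,6}
  0: ok
  2: ok
  3: ok
  4: ok
  5: ok
  6: ok

Answer: INVARIANT HOLDS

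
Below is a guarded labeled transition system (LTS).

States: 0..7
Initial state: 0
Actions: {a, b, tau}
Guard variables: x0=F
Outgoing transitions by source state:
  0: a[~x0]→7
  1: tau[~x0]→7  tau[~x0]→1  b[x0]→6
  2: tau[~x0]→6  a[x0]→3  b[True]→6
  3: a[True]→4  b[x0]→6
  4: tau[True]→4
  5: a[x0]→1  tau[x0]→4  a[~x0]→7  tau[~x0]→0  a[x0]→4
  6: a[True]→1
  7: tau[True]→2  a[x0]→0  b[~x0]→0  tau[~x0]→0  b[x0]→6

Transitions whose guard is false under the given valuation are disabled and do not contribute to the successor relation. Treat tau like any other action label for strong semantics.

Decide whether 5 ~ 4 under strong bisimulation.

Compute ~ classes (split until stable):
  π0 = {{0,1,2,3,4,5,6,7}}
  π1 = {{0,3,6},{1,4},{2,7},{5}}
  π2 = {{0},{1},{2},{3,6},{4},{5},{7}}
  π3 = {{0},{1},{2},{3},{4},{5},{6},{7}}
8 equivalence class(es) (converged in 4)
5∈{5}, 4∈{4}

Answer: NOT BISIMILAR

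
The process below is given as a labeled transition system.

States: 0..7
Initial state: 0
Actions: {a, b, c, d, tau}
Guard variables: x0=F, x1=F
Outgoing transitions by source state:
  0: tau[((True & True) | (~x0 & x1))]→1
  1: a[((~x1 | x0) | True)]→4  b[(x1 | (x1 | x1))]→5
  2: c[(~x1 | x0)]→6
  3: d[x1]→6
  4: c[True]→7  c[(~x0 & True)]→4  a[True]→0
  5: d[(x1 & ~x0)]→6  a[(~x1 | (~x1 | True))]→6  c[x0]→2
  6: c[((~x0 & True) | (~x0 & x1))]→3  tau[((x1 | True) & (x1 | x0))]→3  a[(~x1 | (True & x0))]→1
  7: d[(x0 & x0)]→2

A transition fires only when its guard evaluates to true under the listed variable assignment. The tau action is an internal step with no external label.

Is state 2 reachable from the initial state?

After dropping false guards: 9 live edges.
Layer 0: {0}
Layer 1: {1}  total {0,1}
Layer 2: {4}  total {0,1,4}
Layer 3: {7}  total {0,1,4,7}
Reach set: {0,1,4,7}

Answer: UNREACHABLE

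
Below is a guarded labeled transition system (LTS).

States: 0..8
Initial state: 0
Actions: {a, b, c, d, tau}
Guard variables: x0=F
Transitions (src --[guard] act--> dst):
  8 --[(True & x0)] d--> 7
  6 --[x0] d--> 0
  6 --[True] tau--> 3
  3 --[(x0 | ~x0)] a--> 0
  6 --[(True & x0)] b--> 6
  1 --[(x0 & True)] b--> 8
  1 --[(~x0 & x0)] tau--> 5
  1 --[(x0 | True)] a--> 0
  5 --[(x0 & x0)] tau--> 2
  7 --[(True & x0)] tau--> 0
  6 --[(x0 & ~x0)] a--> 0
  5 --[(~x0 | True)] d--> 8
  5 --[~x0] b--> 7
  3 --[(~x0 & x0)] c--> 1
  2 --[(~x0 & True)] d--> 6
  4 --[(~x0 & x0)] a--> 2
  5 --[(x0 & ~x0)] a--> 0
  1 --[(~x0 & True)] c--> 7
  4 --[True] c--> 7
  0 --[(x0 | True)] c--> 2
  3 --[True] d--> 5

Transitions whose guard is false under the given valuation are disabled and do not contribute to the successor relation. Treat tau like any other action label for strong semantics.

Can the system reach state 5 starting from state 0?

Answer: REACHABLE

Working:
10 transition(s) survive guard evaluation.
Layer 0: {0}
Layer 1: {2}  total {0,2}
Layer 2: {6}  total {0,2,6}
Layer 3: {3}  total {0,2,3,6}
Layer 4: {5}  total {0,2,3,5,6}
Layer 5: {7,8}  total {0,2,3,5,6,7,8}
Reach set: {0,2,3,5,6,7,8}
Path to 5: c·d·tau·d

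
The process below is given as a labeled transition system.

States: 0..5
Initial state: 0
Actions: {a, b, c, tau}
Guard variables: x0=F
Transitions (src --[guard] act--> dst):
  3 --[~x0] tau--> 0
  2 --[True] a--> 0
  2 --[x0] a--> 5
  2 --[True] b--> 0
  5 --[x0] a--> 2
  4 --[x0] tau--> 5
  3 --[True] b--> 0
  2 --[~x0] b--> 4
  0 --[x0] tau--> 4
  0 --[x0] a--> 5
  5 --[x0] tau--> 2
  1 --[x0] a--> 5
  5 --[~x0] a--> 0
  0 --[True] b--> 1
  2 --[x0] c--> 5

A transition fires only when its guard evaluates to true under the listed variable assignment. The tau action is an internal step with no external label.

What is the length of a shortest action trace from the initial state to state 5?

Layered search for 5:
  Layer 0: {0}
  Layer 1: {1}
5 never appears.

Answer: UNREACHABLE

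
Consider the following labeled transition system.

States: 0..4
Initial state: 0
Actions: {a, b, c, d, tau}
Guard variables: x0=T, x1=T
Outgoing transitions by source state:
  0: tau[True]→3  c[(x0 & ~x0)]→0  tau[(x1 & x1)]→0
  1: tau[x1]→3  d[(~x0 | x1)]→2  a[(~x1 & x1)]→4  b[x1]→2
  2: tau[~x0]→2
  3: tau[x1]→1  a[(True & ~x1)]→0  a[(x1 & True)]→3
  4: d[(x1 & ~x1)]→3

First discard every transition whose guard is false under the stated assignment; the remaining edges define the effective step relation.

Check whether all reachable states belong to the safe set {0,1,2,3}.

Inv-set: {0,1,2,3}
R = {0,1,2,3}
  0: ok
  1: ok
  2: ok
  3: ok

Answer: INVARIANT HOLDS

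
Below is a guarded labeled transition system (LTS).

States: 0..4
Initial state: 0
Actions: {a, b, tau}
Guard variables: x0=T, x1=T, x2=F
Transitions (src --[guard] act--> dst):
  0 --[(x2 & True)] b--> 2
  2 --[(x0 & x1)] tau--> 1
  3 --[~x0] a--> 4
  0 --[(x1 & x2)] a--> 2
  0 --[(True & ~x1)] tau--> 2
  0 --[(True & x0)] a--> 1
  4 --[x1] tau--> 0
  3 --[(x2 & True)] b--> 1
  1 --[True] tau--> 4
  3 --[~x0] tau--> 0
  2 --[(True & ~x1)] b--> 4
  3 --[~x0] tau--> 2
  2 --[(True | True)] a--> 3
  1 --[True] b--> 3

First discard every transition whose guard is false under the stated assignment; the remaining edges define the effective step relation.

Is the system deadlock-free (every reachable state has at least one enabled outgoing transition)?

R = {0,1,3,4}
  0: a→1  [1 exit(s)]
  1: b→3  tau→4  [2 exit(s)]
  3: ∅  [STUCK]
  4: tau→0  [1 exit(s)]
trace reaching 3: a·b

Answer: DEADLOCK at state 3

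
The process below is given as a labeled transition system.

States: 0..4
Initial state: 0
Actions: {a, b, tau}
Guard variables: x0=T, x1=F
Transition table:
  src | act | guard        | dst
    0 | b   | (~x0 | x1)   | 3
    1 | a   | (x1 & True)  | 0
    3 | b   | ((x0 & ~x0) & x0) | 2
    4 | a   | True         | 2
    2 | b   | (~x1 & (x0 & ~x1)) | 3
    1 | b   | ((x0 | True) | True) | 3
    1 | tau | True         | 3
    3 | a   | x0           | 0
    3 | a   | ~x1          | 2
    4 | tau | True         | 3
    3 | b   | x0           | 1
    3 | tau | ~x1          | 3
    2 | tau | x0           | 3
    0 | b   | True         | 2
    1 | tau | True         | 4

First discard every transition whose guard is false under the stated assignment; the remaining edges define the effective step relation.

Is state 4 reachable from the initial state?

12 transition(s) survive guard evaluation.
Layer 0: {0}
Layer 1: {2}  now seen {0,2}
Layer 2: {3}  now seen {0,2,3}
Layer 3: {1}  now seen {0,1,2,3}
Layer 4: {4}  now seen {0,1,2,3,4}
Reach set: {0,1,2,3,4}
witness 4: b·b·b·tau

Answer: REACHABLE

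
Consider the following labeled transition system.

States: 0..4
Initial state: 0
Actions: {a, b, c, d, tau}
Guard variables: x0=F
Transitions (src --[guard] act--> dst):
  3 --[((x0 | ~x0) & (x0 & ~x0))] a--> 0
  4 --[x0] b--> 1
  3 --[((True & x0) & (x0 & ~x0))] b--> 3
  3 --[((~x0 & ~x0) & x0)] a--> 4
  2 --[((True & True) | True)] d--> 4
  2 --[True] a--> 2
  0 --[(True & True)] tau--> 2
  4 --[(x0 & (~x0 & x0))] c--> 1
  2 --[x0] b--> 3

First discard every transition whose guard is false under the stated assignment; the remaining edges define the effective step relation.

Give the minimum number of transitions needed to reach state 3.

Answer: UNREACHABLE

Trace:
BFS to 3:
  L0 = {0}
  L1 = {2}
  L2 = {4}
3 never appears.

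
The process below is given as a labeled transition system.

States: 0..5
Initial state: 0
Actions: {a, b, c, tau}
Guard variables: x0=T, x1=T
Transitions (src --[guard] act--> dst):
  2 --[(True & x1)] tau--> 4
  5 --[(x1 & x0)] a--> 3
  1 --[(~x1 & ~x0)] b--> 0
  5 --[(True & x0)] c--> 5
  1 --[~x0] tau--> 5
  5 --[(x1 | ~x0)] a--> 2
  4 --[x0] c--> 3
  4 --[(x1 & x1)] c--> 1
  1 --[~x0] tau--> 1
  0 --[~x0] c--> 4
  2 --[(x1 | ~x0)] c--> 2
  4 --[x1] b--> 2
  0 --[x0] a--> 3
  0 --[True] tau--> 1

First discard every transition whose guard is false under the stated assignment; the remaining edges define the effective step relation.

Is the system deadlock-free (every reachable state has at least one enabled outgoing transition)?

Answer: DEADLOCK at state 1

Trace:
R = {0,1,3}
  0: a→3  tau→1  [deg 2]
  1: ∅  [no exit]
  3: ∅  [no exit]
Path to 1: tau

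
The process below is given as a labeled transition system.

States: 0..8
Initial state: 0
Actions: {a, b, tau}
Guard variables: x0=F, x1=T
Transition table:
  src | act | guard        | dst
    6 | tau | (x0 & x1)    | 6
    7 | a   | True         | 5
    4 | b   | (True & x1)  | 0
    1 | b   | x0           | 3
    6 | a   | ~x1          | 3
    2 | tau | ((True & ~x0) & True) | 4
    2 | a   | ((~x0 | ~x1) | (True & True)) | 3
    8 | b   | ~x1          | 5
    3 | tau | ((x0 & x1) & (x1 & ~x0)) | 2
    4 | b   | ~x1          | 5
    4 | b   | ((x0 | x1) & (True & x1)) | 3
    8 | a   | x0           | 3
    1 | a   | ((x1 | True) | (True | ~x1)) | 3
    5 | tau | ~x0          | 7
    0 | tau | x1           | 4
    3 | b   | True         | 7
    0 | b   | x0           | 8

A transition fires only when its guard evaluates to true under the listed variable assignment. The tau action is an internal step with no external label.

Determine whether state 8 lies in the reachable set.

Answer: UNREACHABLE

Working:
Guard filter leaves 9 enabled edge(s).
Layer 0: {0}
Layer 1: {4}  cumulative {0,4}
Layer 2: {3}  cumulative {0,3,4}
Layer 3: {7}  cumulative {0,3,4,7}
Layer 4: {5}  cumulative {0,3,4,5,7}
Reach set: {0,3,4,5,7}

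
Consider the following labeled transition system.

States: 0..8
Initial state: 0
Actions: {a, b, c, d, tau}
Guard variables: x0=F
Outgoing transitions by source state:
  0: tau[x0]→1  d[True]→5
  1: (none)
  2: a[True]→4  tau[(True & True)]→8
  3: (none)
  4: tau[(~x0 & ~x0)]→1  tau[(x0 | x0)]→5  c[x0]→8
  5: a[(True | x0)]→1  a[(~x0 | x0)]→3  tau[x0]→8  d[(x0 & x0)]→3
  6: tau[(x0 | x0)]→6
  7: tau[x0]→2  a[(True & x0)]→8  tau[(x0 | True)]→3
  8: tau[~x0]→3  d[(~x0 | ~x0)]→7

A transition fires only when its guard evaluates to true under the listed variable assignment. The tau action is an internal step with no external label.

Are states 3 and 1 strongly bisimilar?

Answer: BISIMILAR

Trace:
Compute ~ classes (split until stable):
  round 0: {{0,1,2,3,4,5,6,7,8}}
  round 1: {{0},{1,3,6},{2},{4,7},{5},{8}}
Fixed point at round 2; 6 class(es).
3∈{1,3,6}, 1∈{1,3,6}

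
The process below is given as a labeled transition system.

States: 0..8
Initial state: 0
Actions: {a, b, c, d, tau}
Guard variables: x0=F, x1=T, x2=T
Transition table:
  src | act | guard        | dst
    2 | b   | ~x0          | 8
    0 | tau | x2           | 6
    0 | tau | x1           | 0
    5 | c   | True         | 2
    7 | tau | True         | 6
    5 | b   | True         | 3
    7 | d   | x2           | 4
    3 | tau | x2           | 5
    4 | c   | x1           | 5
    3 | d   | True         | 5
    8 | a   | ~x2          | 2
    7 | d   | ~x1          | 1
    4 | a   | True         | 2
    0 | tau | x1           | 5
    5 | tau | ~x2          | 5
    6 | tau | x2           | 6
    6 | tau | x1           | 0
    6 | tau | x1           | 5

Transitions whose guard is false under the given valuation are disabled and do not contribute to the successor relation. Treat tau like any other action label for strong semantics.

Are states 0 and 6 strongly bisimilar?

Answer: BISIMILAR

Working:
Compute ~ classes (split until stable):
  π0 = {{0,1,2,3,4,5,6,7,8}}
  π1 = {{0,6},{1,8},{2},{3,7},{4},{5}}
  π2 = {{0,6},{1,8},{2},{3},{4},{5},{7}}
Fixed point at round 3; 7 class(es).
class of 0: {0,6}; class of 6: {0,6}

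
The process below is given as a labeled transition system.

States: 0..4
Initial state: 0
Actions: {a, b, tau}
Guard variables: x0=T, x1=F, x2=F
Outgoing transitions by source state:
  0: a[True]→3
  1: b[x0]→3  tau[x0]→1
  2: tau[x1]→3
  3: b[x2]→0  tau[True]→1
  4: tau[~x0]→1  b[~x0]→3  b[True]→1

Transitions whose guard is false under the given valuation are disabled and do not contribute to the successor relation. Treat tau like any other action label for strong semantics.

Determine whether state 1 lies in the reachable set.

After dropping false guards: 5 live edges.
Layer 0: {0}
Layer 1: {3}  cumulative {0,3}
Layer 2: {1}  cumulative {0,1,3}
R = {0,1,3}
trace reaching 1: a·tau

Answer: REACHABLE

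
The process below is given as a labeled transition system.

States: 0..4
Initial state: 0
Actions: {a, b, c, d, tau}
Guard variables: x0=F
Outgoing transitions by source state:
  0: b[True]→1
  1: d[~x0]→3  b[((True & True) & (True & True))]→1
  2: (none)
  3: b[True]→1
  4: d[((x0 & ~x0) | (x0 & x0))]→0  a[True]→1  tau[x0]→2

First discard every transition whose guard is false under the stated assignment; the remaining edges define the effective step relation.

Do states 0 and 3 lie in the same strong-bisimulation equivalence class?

Answer: BISIMILAR

Analysis:
Bisimulation quotient by refinement:
  P[0] = {{0,1,2,3,4}}
  P[1] = {{0,3},{1},{2},{4}}
stable after 2 split(s): 4 block(s)
[0]={0,3}  [3]={0,3}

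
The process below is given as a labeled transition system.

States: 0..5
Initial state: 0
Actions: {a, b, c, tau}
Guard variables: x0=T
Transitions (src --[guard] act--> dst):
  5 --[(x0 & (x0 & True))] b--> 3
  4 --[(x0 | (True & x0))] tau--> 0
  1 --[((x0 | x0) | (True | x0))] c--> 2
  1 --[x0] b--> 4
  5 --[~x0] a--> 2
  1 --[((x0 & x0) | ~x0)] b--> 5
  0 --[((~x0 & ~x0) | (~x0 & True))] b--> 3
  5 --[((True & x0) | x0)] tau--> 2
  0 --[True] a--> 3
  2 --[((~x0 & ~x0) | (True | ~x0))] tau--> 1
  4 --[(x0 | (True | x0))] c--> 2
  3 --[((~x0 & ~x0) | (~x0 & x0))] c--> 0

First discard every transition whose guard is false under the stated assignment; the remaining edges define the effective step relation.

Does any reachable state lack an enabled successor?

Answer: DEADLOCK at state 3

Analysis:
Reachable = {0,3}
  0: a→3  [deg 1]
  3: ∅  [deadlock]
trace reaching 3: a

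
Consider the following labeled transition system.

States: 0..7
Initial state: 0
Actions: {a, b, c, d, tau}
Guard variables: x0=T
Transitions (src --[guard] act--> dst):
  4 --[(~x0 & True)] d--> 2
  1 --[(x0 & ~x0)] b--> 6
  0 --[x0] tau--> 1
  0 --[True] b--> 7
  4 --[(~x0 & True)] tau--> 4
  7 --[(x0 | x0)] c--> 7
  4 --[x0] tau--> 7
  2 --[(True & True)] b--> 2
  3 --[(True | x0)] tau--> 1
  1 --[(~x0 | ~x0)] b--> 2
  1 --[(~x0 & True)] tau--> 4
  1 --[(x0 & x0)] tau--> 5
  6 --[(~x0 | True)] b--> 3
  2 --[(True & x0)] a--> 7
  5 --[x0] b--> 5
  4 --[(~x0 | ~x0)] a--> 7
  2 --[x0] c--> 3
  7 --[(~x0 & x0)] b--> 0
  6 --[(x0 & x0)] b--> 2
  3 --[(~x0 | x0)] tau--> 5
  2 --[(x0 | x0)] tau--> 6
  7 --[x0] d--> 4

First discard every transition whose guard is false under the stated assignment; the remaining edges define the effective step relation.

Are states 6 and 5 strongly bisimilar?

Answer: NOT BISIMILAR

Analysis:
Compute ~ classes (split until stable):
  P[0] = {{0,1,2,3,4,5,6,7}}
  P[1] = {{0},{1,3,4},{2},{5,6},{7}}
  P[2] = {{0},{1},{2},{3},{4},{5},{6},{7}}
Fixed point at round 3; 8 class(es).
6∈{6}, 5∈{5}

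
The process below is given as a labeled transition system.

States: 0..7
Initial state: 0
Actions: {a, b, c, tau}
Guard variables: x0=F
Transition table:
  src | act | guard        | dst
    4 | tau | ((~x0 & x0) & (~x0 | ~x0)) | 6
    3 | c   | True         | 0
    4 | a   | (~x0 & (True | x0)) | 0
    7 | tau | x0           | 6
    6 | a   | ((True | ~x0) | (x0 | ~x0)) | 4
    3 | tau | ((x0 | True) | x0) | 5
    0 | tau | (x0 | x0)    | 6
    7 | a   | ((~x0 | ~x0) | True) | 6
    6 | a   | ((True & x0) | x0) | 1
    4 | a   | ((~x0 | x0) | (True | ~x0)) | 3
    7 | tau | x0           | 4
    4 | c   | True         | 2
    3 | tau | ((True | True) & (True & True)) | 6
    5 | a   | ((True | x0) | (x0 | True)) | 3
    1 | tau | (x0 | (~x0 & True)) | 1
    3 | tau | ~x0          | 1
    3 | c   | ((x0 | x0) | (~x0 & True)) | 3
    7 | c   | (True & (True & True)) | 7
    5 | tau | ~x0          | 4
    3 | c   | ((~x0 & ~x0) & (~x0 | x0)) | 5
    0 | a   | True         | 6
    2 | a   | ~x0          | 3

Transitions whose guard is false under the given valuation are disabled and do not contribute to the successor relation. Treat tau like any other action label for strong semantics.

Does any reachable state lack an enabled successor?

Answer: DEADLOCK-FREE

Trace:
R = {0,1,2,3,4,5,6}
  0: a→6  [1 exit(s)]
  1: tau→1  [1 exit(s)]
  2: a→3  [1 exit(s)]
  3: c→0  c→3  c→5  tau→1  tau→5  tau→6  [6 exit(s)]
  4: a→0  a→3  c→2  [3 exit(s)]
  5: a→3  tau→4  [2 exit(s)]
  6: a→4  [1 exit(s)]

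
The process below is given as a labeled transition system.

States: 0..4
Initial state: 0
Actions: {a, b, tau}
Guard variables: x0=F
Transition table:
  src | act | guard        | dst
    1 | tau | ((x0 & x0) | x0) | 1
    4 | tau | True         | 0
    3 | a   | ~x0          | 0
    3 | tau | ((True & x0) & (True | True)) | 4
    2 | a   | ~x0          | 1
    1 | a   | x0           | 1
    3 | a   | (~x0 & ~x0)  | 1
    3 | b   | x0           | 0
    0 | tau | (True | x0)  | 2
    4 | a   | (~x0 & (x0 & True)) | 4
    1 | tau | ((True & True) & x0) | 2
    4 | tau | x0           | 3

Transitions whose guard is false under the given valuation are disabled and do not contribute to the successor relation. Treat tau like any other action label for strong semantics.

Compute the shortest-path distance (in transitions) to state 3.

Answer: UNREACHABLE

Trace:
BFS to 3:
  Layer 0: {0}
  Layer 1: {2}
  Layer 2: {1}
3 never appears.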